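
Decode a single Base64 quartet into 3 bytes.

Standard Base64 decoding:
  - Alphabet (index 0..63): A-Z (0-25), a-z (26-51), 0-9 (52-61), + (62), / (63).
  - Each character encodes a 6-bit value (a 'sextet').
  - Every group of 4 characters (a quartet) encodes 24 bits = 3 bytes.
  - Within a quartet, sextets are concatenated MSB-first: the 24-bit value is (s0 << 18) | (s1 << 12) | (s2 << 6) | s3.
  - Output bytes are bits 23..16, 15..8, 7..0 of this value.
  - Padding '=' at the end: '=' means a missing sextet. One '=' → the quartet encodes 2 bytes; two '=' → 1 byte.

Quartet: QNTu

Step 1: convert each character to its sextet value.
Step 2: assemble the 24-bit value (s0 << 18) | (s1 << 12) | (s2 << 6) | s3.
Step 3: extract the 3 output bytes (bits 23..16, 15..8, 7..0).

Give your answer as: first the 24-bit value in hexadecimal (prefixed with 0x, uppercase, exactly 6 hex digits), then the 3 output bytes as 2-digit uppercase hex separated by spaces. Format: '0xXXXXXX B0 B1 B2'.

Sextets: Q=16, N=13, T=19, u=46
24-bit: (16<<18) | (13<<12) | (19<<6) | 46
      = 0x400000 | 0x00D000 | 0x0004C0 | 0x00002E
      = 0x40D4EE
Bytes: (v>>16)&0xFF=40, (v>>8)&0xFF=D4, v&0xFF=EE

Answer: 0x40D4EE 40 D4 EE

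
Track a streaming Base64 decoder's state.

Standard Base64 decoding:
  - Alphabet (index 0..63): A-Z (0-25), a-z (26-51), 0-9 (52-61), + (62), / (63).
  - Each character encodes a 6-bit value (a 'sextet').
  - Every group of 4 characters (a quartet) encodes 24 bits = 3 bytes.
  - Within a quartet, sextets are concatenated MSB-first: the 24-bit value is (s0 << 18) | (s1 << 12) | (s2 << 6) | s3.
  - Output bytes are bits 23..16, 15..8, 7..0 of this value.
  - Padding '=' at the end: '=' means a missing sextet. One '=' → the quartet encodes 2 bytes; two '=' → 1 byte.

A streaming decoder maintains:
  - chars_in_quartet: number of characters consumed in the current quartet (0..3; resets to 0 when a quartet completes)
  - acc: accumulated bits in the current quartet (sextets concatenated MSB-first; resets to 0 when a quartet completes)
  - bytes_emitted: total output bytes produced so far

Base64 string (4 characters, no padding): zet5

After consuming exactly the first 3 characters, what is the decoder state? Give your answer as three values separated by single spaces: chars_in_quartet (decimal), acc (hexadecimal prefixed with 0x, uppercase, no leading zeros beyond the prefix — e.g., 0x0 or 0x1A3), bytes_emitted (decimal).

Answer: 3 0x337AD 0

Derivation:
After char 0 ('z'=51): chars_in_quartet=1 acc=0x33 bytes_emitted=0
After char 1 ('e'=30): chars_in_quartet=2 acc=0xCDE bytes_emitted=0
After char 2 ('t'=45): chars_in_quartet=3 acc=0x337AD bytes_emitted=0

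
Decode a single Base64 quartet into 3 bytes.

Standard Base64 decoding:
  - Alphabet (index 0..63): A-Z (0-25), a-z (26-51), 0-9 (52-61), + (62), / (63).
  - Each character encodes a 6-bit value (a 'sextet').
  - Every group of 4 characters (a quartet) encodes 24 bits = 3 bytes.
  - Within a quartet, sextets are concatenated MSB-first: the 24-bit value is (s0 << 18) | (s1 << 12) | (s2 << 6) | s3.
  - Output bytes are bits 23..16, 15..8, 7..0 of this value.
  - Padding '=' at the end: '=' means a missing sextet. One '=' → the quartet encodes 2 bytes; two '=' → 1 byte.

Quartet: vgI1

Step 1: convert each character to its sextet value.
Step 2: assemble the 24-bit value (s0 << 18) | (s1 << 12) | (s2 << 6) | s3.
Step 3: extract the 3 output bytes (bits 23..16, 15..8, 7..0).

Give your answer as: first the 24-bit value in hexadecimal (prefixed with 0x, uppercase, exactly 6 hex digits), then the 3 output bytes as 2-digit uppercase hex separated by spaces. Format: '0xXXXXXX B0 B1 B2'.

Answer: 0xBE0235 BE 02 35

Derivation:
Sextets: v=47, g=32, I=8, 1=53
24-bit: (47<<18) | (32<<12) | (8<<6) | 53
      = 0xBC0000 | 0x020000 | 0x000200 | 0x000035
      = 0xBE0235
Bytes: (v>>16)&0xFF=BE, (v>>8)&0xFF=02, v&0xFF=35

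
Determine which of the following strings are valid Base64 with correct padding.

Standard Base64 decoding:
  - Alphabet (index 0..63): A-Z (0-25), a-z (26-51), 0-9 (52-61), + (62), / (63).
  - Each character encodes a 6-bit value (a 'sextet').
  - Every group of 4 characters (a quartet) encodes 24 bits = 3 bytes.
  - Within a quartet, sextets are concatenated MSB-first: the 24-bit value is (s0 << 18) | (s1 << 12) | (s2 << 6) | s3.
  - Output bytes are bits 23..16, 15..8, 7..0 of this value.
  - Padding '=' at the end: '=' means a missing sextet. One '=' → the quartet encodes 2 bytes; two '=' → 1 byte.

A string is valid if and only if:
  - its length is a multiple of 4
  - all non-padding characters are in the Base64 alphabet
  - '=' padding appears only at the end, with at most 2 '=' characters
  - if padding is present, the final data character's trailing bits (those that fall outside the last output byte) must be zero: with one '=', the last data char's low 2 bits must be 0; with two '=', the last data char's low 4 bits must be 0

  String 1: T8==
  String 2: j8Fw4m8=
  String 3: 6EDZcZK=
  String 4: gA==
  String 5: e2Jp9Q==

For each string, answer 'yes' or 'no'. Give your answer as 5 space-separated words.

Answer: no yes no yes yes

Derivation:
String 1: 'T8==' → invalid (bad trailing bits)
String 2: 'j8Fw4m8=' → valid
String 3: '6EDZcZK=' → invalid (bad trailing bits)
String 4: 'gA==' → valid
String 5: 'e2Jp9Q==' → valid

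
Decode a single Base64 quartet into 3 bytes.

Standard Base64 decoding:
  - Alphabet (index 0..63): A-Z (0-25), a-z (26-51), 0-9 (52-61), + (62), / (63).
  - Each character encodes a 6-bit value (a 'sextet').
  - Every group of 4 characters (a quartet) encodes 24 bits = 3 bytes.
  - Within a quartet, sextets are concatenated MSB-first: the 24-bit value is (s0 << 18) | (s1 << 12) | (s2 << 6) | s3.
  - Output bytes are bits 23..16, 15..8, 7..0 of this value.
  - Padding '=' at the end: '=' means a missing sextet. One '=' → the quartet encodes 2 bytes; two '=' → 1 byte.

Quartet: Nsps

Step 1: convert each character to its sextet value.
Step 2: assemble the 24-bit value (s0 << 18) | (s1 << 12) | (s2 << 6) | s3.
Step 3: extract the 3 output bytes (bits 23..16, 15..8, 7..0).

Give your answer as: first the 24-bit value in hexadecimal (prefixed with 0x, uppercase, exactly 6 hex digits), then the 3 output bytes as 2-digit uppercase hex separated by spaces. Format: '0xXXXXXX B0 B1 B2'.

Sextets: N=13, s=44, p=41, s=44
24-bit: (13<<18) | (44<<12) | (41<<6) | 44
      = 0x340000 | 0x02C000 | 0x000A40 | 0x00002C
      = 0x36CA6C
Bytes: (v>>16)&0xFF=36, (v>>8)&0xFF=CA, v&0xFF=6C

Answer: 0x36CA6C 36 CA 6C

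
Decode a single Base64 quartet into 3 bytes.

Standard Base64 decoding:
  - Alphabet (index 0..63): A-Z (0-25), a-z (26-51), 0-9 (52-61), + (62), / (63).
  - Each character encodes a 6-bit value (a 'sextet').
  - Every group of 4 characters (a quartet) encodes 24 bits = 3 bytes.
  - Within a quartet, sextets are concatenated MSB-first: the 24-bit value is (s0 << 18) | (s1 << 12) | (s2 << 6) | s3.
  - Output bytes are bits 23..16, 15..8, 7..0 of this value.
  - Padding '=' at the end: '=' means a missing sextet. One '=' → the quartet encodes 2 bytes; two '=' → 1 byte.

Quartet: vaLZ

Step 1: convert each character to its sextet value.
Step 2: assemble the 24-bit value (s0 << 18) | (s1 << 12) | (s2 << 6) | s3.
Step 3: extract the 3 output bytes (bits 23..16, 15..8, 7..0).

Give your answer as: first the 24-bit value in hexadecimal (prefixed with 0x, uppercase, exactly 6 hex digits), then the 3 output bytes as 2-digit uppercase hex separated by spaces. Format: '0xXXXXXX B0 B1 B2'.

Sextets: v=47, a=26, L=11, Z=25
24-bit: (47<<18) | (26<<12) | (11<<6) | 25
      = 0xBC0000 | 0x01A000 | 0x0002C0 | 0x000019
      = 0xBDA2D9
Bytes: (v>>16)&0xFF=BD, (v>>8)&0xFF=A2, v&0xFF=D9

Answer: 0xBDA2D9 BD A2 D9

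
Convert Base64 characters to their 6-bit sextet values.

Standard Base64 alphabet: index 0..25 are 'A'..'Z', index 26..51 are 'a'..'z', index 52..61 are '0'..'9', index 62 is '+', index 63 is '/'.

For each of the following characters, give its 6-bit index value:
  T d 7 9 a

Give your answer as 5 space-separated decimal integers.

'T': A..Z range, ord('T') − ord('A') = 19
'd': a..z range, 26 + ord('d') − ord('a') = 29
'7': 0..9 range, 52 + ord('7') − ord('0') = 59
'9': 0..9 range, 52 + ord('9') − ord('0') = 61
'a': a..z range, 26 + ord('a') − ord('a') = 26

Answer: 19 29 59 61 26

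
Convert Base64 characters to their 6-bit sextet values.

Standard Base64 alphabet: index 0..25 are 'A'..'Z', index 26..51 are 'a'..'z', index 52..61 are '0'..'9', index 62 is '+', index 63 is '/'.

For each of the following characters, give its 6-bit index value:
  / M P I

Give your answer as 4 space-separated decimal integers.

Answer: 63 12 15 8

Derivation:
'/': index 63
'M': A..Z range, ord('M') − ord('A') = 12
'P': A..Z range, ord('P') − ord('A') = 15
'I': A..Z range, ord('I') − ord('A') = 8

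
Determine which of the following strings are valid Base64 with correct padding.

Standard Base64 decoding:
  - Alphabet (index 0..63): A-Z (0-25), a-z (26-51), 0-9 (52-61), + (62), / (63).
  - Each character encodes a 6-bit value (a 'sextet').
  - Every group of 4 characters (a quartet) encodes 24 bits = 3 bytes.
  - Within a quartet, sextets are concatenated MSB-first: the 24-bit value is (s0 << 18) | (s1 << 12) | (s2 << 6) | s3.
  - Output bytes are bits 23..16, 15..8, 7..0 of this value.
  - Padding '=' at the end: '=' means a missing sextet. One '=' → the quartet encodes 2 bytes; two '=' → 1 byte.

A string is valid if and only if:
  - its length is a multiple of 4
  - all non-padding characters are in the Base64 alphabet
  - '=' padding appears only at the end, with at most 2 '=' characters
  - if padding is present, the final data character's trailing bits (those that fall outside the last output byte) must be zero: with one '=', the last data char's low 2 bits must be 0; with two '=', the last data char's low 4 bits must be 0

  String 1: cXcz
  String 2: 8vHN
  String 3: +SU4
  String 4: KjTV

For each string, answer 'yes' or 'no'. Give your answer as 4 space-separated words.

String 1: 'cXcz' → valid
String 2: '8vHN' → valid
String 3: '+SU4' → valid
String 4: 'KjTV' → valid

Answer: yes yes yes yes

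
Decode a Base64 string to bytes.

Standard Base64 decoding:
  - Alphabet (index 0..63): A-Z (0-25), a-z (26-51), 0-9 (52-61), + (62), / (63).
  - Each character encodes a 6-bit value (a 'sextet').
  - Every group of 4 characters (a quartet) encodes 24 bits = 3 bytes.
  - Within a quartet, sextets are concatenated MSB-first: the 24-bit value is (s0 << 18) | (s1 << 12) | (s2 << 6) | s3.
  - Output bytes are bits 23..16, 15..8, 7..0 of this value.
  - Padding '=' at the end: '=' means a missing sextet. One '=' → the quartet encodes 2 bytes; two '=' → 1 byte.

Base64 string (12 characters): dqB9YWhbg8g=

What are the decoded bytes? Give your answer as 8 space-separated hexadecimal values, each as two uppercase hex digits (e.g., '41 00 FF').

Answer: 76 A0 7D 61 68 5B 83 C8

Derivation:
After char 0 ('d'=29): chars_in_quartet=1 acc=0x1D bytes_emitted=0
After char 1 ('q'=42): chars_in_quartet=2 acc=0x76A bytes_emitted=0
After char 2 ('B'=1): chars_in_quartet=3 acc=0x1DA81 bytes_emitted=0
After char 3 ('9'=61): chars_in_quartet=4 acc=0x76A07D -> emit 76 A0 7D, reset; bytes_emitted=3
After char 4 ('Y'=24): chars_in_quartet=1 acc=0x18 bytes_emitted=3
After char 5 ('W'=22): chars_in_quartet=2 acc=0x616 bytes_emitted=3
After char 6 ('h'=33): chars_in_quartet=3 acc=0x185A1 bytes_emitted=3
After char 7 ('b'=27): chars_in_quartet=4 acc=0x61685B -> emit 61 68 5B, reset; bytes_emitted=6
After char 8 ('g'=32): chars_in_quartet=1 acc=0x20 bytes_emitted=6
After char 9 ('8'=60): chars_in_quartet=2 acc=0x83C bytes_emitted=6
After char 10 ('g'=32): chars_in_quartet=3 acc=0x20F20 bytes_emitted=6
Padding '=': partial quartet acc=0x20F20 -> emit 83 C8; bytes_emitted=8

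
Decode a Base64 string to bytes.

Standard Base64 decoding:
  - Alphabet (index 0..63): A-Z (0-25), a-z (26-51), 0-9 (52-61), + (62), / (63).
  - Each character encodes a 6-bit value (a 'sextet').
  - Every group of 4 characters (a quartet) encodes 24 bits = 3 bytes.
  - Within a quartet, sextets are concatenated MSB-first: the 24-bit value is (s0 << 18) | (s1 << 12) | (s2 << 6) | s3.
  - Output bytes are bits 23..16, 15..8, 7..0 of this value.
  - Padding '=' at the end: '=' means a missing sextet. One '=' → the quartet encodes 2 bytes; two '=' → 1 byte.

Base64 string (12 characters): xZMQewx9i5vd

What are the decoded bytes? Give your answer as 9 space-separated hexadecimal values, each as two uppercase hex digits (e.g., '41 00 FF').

Answer: C5 93 10 7B 0C 7D 8B 9B DD

Derivation:
After char 0 ('x'=49): chars_in_quartet=1 acc=0x31 bytes_emitted=0
After char 1 ('Z'=25): chars_in_quartet=2 acc=0xC59 bytes_emitted=0
After char 2 ('M'=12): chars_in_quartet=3 acc=0x3164C bytes_emitted=0
After char 3 ('Q'=16): chars_in_quartet=4 acc=0xC59310 -> emit C5 93 10, reset; bytes_emitted=3
After char 4 ('e'=30): chars_in_quartet=1 acc=0x1E bytes_emitted=3
After char 5 ('w'=48): chars_in_quartet=2 acc=0x7B0 bytes_emitted=3
After char 6 ('x'=49): chars_in_quartet=3 acc=0x1EC31 bytes_emitted=3
After char 7 ('9'=61): chars_in_quartet=4 acc=0x7B0C7D -> emit 7B 0C 7D, reset; bytes_emitted=6
After char 8 ('i'=34): chars_in_quartet=1 acc=0x22 bytes_emitted=6
After char 9 ('5'=57): chars_in_quartet=2 acc=0x8B9 bytes_emitted=6
After char 10 ('v'=47): chars_in_quartet=3 acc=0x22E6F bytes_emitted=6
After char 11 ('d'=29): chars_in_quartet=4 acc=0x8B9BDD -> emit 8B 9B DD, reset; bytes_emitted=9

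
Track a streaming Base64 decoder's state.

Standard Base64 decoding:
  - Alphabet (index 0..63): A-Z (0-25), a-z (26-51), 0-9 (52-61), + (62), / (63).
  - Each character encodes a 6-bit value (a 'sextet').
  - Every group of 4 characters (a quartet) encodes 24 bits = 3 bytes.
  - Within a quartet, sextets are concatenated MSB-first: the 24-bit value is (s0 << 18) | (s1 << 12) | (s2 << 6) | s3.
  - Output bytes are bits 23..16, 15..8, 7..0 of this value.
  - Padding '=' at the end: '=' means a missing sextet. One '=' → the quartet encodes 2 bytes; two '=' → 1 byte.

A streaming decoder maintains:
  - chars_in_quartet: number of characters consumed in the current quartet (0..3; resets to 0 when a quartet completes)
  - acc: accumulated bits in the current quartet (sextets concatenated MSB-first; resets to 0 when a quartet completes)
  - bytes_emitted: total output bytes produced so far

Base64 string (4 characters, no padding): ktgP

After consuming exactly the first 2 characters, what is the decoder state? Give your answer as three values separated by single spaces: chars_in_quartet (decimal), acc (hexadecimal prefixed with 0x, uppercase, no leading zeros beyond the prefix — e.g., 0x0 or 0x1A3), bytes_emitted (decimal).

After char 0 ('k'=36): chars_in_quartet=1 acc=0x24 bytes_emitted=0
After char 1 ('t'=45): chars_in_quartet=2 acc=0x92D bytes_emitted=0

Answer: 2 0x92D 0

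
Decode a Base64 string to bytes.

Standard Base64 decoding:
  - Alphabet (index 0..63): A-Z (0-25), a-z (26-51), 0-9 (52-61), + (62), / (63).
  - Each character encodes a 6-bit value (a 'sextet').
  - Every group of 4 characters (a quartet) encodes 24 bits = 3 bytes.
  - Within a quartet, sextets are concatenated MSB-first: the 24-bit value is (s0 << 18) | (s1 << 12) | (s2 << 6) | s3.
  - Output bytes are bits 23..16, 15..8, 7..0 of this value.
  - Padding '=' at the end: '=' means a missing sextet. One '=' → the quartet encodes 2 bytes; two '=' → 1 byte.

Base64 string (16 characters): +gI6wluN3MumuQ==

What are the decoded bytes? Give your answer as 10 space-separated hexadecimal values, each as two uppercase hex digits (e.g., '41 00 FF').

Answer: FA 02 3A C2 5B 8D DC CB A6 B9

Derivation:
After char 0 ('+'=62): chars_in_quartet=1 acc=0x3E bytes_emitted=0
After char 1 ('g'=32): chars_in_quartet=2 acc=0xFA0 bytes_emitted=0
After char 2 ('I'=8): chars_in_quartet=3 acc=0x3E808 bytes_emitted=0
After char 3 ('6'=58): chars_in_quartet=4 acc=0xFA023A -> emit FA 02 3A, reset; bytes_emitted=3
After char 4 ('w'=48): chars_in_quartet=1 acc=0x30 bytes_emitted=3
After char 5 ('l'=37): chars_in_quartet=2 acc=0xC25 bytes_emitted=3
After char 6 ('u'=46): chars_in_quartet=3 acc=0x3096E bytes_emitted=3
After char 7 ('N'=13): chars_in_quartet=4 acc=0xC25B8D -> emit C2 5B 8D, reset; bytes_emitted=6
After char 8 ('3'=55): chars_in_quartet=1 acc=0x37 bytes_emitted=6
After char 9 ('M'=12): chars_in_quartet=2 acc=0xDCC bytes_emitted=6
After char 10 ('u'=46): chars_in_quartet=3 acc=0x3732E bytes_emitted=6
After char 11 ('m'=38): chars_in_quartet=4 acc=0xDCCBA6 -> emit DC CB A6, reset; bytes_emitted=9
After char 12 ('u'=46): chars_in_quartet=1 acc=0x2E bytes_emitted=9
After char 13 ('Q'=16): chars_in_quartet=2 acc=0xB90 bytes_emitted=9
Padding '==': partial quartet acc=0xB90 -> emit B9; bytes_emitted=10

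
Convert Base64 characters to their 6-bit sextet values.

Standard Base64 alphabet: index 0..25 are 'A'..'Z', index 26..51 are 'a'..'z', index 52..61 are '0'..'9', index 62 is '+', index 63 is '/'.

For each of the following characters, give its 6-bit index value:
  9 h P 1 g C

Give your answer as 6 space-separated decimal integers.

Answer: 61 33 15 53 32 2

Derivation:
'9': 0..9 range, 52 + ord('9') − ord('0') = 61
'h': a..z range, 26 + ord('h') − ord('a') = 33
'P': A..Z range, ord('P') − ord('A') = 15
'1': 0..9 range, 52 + ord('1') − ord('0') = 53
'g': a..z range, 26 + ord('g') − ord('a') = 32
'C': A..Z range, ord('C') − ord('A') = 2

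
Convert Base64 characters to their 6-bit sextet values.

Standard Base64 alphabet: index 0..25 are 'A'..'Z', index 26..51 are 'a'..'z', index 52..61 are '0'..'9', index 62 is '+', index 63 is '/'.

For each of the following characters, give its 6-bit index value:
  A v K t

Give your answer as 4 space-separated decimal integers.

'A': A..Z range, ord('A') − ord('A') = 0
'v': a..z range, 26 + ord('v') − ord('a') = 47
'K': A..Z range, ord('K') − ord('A') = 10
't': a..z range, 26 + ord('t') − ord('a') = 45

Answer: 0 47 10 45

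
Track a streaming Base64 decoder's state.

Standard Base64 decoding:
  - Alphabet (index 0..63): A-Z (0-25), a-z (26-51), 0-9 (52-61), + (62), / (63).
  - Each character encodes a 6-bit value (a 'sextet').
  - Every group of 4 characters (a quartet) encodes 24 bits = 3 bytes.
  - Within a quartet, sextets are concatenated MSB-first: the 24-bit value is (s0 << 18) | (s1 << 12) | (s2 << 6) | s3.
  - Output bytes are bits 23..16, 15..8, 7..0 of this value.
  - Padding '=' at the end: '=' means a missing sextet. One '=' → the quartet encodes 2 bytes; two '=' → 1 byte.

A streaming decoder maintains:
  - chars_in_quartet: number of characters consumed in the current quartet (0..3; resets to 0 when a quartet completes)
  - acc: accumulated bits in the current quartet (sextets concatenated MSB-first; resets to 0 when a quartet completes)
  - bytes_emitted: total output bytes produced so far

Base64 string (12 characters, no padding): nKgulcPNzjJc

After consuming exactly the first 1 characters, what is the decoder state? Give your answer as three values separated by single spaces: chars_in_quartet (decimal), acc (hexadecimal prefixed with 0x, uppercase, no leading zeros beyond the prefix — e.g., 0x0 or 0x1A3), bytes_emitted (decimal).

After char 0 ('n'=39): chars_in_quartet=1 acc=0x27 bytes_emitted=0

Answer: 1 0x27 0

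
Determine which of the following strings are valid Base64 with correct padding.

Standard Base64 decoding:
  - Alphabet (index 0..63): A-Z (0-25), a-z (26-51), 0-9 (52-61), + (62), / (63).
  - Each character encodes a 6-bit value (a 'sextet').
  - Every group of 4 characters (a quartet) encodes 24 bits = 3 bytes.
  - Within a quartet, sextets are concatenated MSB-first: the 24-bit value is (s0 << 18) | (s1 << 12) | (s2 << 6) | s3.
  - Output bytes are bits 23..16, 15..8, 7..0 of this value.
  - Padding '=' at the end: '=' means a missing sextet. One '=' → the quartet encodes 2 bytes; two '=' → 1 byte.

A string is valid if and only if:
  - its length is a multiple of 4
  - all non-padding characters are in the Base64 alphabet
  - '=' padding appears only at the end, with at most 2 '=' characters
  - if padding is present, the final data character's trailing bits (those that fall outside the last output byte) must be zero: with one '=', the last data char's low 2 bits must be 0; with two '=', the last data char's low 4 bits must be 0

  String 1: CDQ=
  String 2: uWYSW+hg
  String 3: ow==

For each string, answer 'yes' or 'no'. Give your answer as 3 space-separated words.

String 1: 'CDQ=' → valid
String 2: 'uWYSW+hg' → valid
String 3: 'ow==' → valid

Answer: yes yes yes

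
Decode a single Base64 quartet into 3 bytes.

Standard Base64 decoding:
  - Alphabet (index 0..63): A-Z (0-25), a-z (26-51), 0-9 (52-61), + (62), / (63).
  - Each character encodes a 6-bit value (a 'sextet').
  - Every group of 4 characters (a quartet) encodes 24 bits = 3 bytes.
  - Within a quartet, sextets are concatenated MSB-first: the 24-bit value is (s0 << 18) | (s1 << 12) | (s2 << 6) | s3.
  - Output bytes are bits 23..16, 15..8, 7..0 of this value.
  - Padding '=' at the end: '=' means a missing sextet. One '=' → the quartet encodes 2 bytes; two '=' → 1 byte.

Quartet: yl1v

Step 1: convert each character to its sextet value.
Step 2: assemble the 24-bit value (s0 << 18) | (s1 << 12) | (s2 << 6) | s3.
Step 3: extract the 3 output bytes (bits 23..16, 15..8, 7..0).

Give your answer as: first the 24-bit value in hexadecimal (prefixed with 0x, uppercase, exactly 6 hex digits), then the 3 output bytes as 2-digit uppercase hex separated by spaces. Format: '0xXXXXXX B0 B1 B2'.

Sextets: y=50, l=37, 1=53, v=47
24-bit: (50<<18) | (37<<12) | (53<<6) | 47
      = 0xC80000 | 0x025000 | 0x000D40 | 0x00002F
      = 0xCA5D6F
Bytes: (v>>16)&0xFF=CA, (v>>8)&0xFF=5D, v&0xFF=6F

Answer: 0xCA5D6F CA 5D 6F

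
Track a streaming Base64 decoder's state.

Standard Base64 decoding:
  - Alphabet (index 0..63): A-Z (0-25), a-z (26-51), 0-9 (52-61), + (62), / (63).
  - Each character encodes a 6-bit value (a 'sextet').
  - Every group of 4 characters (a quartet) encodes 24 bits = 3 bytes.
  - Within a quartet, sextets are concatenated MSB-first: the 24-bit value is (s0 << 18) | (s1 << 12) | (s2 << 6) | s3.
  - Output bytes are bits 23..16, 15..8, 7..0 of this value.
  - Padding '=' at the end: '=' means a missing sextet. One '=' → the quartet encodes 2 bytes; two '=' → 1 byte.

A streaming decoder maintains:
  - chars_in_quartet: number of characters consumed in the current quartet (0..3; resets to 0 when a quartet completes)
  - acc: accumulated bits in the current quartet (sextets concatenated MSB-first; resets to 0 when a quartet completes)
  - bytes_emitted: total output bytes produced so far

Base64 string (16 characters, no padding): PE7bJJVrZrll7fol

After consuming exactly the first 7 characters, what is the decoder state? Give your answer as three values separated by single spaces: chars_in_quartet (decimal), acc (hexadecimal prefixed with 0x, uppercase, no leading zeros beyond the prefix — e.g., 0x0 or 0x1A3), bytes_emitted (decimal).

After char 0 ('P'=15): chars_in_quartet=1 acc=0xF bytes_emitted=0
After char 1 ('E'=4): chars_in_quartet=2 acc=0x3C4 bytes_emitted=0
After char 2 ('7'=59): chars_in_quartet=3 acc=0xF13B bytes_emitted=0
After char 3 ('b'=27): chars_in_quartet=4 acc=0x3C4EDB -> emit 3C 4E DB, reset; bytes_emitted=3
After char 4 ('J'=9): chars_in_quartet=1 acc=0x9 bytes_emitted=3
After char 5 ('J'=9): chars_in_quartet=2 acc=0x249 bytes_emitted=3
After char 6 ('V'=21): chars_in_quartet=3 acc=0x9255 bytes_emitted=3

Answer: 3 0x9255 3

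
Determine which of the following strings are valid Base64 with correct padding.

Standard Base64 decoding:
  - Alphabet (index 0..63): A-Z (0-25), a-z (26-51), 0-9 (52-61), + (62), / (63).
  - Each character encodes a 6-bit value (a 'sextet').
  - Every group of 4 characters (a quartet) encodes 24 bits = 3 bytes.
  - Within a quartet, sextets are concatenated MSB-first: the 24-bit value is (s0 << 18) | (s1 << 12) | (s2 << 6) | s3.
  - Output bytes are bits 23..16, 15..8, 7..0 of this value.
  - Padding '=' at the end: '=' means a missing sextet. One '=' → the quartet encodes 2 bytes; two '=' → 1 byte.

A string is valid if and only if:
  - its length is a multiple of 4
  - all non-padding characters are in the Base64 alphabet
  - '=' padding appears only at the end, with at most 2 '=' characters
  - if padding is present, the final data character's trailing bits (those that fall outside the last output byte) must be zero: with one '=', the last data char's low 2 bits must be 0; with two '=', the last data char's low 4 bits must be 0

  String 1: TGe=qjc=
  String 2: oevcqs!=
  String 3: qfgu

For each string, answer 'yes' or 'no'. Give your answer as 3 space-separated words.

Answer: no no yes

Derivation:
String 1: 'TGe=qjc=' → invalid (bad char(s): ['=']; '=' in middle)
String 2: 'oevcqs!=' → invalid (bad char(s): ['!'])
String 3: 'qfgu' → valid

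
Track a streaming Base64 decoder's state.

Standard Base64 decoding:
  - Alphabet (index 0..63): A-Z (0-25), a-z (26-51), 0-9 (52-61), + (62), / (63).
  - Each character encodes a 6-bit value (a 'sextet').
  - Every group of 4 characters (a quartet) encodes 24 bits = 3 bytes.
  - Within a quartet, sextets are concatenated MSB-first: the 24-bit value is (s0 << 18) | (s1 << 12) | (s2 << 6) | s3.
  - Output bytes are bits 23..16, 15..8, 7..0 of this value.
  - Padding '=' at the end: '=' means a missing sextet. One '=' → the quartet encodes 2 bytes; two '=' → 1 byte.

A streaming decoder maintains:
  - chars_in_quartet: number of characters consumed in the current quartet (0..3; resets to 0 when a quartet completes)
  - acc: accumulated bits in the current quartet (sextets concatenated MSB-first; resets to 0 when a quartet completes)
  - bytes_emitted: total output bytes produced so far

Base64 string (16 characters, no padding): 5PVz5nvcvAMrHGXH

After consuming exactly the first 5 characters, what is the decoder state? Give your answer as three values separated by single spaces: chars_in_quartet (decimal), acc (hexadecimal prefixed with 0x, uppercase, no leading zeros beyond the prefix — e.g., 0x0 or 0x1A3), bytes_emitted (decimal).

Answer: 1 0x39 3

Derivation:
After char 0 ('5'=57): chars_in_quartet=1 acc=0x39 bytes_emitted=0
After char 1 ('P'=15): chars_in_quartet=2 acc=0xE4F bytes_emitted=0
After char 2 ('V'=21): chars_in_quartet=3 acc=0x393D5 bytes_emitted=0
After char 3 ('z'=51): chars_in_quartet=4 acc=0xE4F573 -> emit E4 F5 73, reset; bytes_emitted=3
After char 4 ('5'=57): chars_in_quartet=1 acc=0x39 bytes_emitted=3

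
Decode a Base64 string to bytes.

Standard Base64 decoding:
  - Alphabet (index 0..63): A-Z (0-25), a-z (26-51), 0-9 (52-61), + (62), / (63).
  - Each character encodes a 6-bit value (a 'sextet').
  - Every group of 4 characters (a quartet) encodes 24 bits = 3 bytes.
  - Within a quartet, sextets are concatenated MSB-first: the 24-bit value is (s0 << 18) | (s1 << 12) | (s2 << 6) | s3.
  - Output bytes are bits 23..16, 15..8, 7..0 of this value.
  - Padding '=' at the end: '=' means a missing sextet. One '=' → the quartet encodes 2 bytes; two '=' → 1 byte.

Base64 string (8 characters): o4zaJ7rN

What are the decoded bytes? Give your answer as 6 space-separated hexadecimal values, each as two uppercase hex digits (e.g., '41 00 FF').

After char 0 ('o'=40): chars_in_quartet=1 acc=0x28 bytes_emitted=0
After char 1 ('4'=56): chars_in_quartet=2 acc=0xA38 bytes_emitted=0
After char 2 ('z'=51): chars_in_quartet=3 acc=0x28E33 bytes_emitted=0
After char 3 ('a'=26): chars_in_quartet=4 acc=0xA38CDA -> emit A3 8C DA, reset; bytes_emitted=3
After char 4 ('J'=9): chars_in_quartet=1 acc=0x9 bytes_emitted=3
After char 5 ('7'=59): chars_in_quartet=2 acc=0x27B bytes_emitted=3
After char 6 ('r'=43): chars_in_quartet=3 acc=0x9EEB bytes_emitted=3
After char 7 ('N'=13): chars_in_quartet=4 acc=0x27BACD -> emit 27 BA CD, reset; bytes_emitted=6

Answer: A3 8C DA 27 BA CD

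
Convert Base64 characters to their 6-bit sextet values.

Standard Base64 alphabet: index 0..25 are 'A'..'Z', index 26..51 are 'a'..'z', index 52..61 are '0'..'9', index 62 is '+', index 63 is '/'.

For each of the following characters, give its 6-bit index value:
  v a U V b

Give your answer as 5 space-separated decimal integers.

'v': a..z range, 26 + ord('v') − ord('a') = 47
'a': a..z range, 26 + ord('a') − ord('a') = 26
'U': A..Z range, ord('U') − ord('A') = 20
'V': A..Z range, ord('V') − ord('A') = 21
'b': a..z range, 26 + ord('b') − ord('a') = 27

Answer: 47 26 20 21 27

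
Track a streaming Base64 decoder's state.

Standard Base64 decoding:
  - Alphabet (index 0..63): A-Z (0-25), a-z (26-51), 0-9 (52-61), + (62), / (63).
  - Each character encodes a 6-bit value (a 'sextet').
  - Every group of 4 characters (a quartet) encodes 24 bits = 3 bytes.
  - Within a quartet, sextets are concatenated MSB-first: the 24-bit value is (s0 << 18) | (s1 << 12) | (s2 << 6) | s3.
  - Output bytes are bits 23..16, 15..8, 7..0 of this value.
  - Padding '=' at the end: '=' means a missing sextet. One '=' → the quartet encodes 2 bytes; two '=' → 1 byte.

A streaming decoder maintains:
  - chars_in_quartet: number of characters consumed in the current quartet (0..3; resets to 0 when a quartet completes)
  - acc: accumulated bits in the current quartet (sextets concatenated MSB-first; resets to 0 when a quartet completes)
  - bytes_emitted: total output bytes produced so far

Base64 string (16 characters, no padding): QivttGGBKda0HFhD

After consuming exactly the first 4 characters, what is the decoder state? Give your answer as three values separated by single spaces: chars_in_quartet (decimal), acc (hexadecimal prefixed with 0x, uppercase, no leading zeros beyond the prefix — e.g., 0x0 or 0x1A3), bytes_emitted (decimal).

After char 0 ('Q'=16): chars_in_quartet=1 acc=0x10 bytes_emitted=0
After char 1 ('i'=34): chars_in_quartet=2 acc=0x422 bytes_emitted=0
After char 2 ('v'=47): chars_in_quartet=3 acc=0x108AF bytes_emitted=0
After char 3 ('t'=45): chars_in_quartet=4 acc=0x422BED -> emit 42 2B ED, reset; bytes_emitted=3

Answer: 0 0x0 3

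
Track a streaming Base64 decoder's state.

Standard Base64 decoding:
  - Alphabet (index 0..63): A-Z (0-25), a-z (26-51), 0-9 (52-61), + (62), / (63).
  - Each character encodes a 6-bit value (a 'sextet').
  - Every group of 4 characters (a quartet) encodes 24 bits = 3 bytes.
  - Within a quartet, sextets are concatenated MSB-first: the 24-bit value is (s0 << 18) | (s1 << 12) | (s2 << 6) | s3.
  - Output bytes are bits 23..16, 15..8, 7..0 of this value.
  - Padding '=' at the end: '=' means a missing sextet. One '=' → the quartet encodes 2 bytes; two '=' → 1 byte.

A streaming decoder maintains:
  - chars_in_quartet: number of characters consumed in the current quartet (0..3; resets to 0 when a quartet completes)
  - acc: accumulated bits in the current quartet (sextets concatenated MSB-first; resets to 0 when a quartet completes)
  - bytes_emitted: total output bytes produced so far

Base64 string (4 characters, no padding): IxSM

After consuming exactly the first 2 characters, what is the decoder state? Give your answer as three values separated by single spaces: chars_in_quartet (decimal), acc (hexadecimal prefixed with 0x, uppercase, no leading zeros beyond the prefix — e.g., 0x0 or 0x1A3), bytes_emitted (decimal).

Answer: 2 0x231 0

Derivation:
After char 0 ('I'=8): chars_in_quartet=1 acc=0x8 bytes_emitted=0
After char 1 ('x'=49): chars_in_quartet=2 acc=0x231 bytes_emitted=0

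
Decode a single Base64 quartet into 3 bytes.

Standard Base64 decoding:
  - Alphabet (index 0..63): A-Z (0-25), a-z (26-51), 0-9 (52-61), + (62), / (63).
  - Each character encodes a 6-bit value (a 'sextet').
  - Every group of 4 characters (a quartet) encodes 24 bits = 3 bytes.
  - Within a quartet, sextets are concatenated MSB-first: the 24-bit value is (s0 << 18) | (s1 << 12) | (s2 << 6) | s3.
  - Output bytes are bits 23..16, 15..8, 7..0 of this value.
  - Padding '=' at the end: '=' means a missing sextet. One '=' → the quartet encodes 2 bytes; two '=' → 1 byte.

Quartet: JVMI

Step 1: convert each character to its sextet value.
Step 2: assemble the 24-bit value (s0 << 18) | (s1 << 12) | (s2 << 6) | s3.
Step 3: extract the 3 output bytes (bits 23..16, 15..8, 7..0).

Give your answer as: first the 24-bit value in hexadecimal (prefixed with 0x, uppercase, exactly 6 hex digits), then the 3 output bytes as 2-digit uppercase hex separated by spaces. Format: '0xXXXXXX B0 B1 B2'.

Sextets: J=9, V=21, M=12, I=8
24-bit: (9<<18) | (21<<12) | (12<<6) | 8
      = 0x240000 | 0x015000 | 0x000300 | 0x000008
      = 0x255308
Bytes: (v>>16)&0xFF=25, (v>>8)&0xFF=53, v&0xFF=08

Answer: 0x255308 25 53 08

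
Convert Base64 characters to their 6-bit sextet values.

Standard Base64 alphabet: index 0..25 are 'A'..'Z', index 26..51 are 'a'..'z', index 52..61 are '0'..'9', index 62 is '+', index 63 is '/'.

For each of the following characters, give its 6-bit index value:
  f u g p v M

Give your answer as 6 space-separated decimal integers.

'f': a..z range, 26 + ord('f') − ord('a') = 31
'u': a..z range, 26 + ord('u') − ord('a') = 46
'g': a..z range, 26 + ord('g') − ord('a') = 32
'p': a..z range, 26 + ord('p') − ord('a') = 41
'v': a..z range, 26 + ord('v') − ord('a') = 47
'M': A..Z range, ord('M') − ord('A') = 12

Answer: 31 46 32 41 47 12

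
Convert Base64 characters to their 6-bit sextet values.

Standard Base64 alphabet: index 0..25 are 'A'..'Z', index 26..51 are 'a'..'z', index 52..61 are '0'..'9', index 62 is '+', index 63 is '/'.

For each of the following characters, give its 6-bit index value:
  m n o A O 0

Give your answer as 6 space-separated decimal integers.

'm': a..z range, 26 + ord('m') − ord('a') = 38
'n': a..z range, 26 + ord('n') − ord('a') = 39
'o': a..z range, 26 + ord('o') − ord('a') = 40
'A': A..Z range, ord('A') − ord('A') = 0
'O': A..Z range, ord('O') − ord('A') = 14
'0': 0..9 range, 52 + ord('0') − ord('0') = 52

Answer: 38 39 40 0 14 52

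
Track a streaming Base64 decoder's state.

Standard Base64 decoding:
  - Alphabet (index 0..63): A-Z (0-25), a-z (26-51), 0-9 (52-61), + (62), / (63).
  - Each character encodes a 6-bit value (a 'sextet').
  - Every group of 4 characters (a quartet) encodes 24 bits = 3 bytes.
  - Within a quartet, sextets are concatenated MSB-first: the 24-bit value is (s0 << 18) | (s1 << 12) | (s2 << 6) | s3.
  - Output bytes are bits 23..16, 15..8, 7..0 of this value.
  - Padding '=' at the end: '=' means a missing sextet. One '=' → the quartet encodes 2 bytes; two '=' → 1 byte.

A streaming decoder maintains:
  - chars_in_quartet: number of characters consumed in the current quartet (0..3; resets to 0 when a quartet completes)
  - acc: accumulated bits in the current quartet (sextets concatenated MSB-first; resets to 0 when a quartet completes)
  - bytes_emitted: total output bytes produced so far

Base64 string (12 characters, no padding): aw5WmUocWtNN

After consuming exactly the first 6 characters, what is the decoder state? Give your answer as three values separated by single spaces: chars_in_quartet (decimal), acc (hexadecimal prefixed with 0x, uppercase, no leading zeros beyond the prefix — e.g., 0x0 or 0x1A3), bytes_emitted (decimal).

After char 0 ('a'=26): chars_in_quartet=1 acc=0x1A bytes_emitted=0
After char 1 ('w'=48): chars_in_quartet=2 acc=0x6B0 bytes_emitted=0
After char 2 ('5'=57): chars_in_quartet=3 acc=0x1AC39 bytes_emitted=0
After char 3 ('W'=22): chars_in_quartet=4 acc=0x6B0E56 -> emit 6B 0E 56, reset; bytes_emitted=3
After char 4 ('m'=38): chars_in_quartet=1 acc=0x26 bytes_emitted=3
After char 5 ('U'=20): chars_in_quartet=2 acc=0x994 bytes_emitted=3

Answer: 2 0x994 3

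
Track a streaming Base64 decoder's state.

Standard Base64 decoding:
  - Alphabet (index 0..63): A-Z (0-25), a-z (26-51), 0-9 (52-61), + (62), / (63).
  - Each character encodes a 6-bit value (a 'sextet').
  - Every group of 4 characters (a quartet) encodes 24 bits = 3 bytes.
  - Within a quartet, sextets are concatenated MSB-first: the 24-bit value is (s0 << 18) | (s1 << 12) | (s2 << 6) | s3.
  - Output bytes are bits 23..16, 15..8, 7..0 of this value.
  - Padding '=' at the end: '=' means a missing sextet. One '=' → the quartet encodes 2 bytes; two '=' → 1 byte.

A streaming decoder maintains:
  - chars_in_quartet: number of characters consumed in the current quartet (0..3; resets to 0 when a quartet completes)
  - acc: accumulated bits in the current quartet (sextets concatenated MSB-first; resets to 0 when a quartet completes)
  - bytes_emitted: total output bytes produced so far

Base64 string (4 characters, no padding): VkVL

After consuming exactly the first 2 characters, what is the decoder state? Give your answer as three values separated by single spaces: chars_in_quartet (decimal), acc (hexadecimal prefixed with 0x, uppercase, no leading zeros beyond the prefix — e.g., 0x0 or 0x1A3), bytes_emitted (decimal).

After char 0 ('V'=21): chars_in_quartet=1 acc=0x15 bytes_emitted=0
After char 1 ('k'=36): chars_in_quartet=2 acc=0x564 bytes_emitted=0

Answer: 2 0x564 0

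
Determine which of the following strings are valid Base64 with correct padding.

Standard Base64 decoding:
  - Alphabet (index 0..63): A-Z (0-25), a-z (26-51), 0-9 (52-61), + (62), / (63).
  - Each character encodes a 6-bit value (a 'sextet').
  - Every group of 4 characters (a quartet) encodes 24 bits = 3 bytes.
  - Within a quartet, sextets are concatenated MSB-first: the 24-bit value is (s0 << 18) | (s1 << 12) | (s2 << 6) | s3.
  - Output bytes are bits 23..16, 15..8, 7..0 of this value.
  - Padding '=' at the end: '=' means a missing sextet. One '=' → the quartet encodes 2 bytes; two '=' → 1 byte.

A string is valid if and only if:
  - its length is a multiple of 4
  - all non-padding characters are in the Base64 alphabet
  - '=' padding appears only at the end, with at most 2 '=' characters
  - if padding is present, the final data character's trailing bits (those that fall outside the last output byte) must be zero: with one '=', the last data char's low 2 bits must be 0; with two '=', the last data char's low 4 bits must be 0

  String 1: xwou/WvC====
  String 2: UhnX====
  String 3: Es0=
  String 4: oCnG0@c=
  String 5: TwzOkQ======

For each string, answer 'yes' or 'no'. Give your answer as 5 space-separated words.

Answer: no no yes no no

Derivation:
String 1: 'xwou/WvC====' → invalid (4 pad chars (max 2))
String 2: 'UhnX====' → invalid (4 pad chars (max 2))
String 3: 'Es0=' → valid
String 4: 'oCnG0@c=' → invalid (bad char(s): ['@'])
String 5: 'TwzOkQ======' → invalid (6 pad chars (max 2))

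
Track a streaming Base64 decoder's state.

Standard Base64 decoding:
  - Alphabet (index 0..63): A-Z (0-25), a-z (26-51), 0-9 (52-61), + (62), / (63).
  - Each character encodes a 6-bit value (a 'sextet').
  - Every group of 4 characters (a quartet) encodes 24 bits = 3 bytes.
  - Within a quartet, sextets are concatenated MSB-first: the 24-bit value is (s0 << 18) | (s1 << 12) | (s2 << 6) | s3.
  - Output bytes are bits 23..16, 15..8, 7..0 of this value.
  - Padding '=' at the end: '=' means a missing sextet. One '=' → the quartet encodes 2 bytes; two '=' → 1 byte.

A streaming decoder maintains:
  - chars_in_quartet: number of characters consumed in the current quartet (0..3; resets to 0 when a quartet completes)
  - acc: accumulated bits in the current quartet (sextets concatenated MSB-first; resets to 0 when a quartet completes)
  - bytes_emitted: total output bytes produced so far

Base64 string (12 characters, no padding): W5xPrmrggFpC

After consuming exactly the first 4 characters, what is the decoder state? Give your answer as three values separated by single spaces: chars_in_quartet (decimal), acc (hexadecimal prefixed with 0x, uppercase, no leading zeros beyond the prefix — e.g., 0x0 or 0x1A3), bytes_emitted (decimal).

Answer: 0 0x0 3

Derivation:
After char 0 ('W'=22): chars_in_quartet=1 acc=0x16 bytes_emitted=0
After char 1 ('5'=57): chars_in_quartet=2 acc=0x5B9 bytes_emitted=0
After char 2 ('x'=49): chars_in_quartet=3 acc=0x16E71 bytes_emitted=0
After char 3 ('P'=15): chars_in_quartet=4 acc=0x5B9C4F -> emit 5B 9C 4F, reset; bytes_emitted=3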